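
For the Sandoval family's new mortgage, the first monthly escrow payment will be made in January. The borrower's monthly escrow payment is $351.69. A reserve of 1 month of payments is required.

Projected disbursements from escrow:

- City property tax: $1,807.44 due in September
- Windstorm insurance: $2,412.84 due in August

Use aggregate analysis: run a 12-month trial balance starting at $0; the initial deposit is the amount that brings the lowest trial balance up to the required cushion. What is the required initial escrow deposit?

$1,406.76

Cushion = 1 × $351.69 = $351.69
Trial balance (start $0, +$351.69 each month, − disbursements):
  Jan: +$351.69 → $351.69
  Feb: +$351.69 → $703.38
  Mar: +$351.69 → $1,055.07
  Apr: +$351.69 → $1,406.76
  May: +$351.69 → $1,758.45
  Jun: +$351.69 → $2,110.14
  Jul: +$351.69 → $2,461.83
  Aug: +$351.69 − $2,412.84 → $400.68
  Sep: +$351.69 − $1,807.44 → -$1,055.07
  Oct: +$351.69 → -$703.38
  Nov: +$351.69 → -$351.69
  Dec: +$351.69 → $0.00
Lowest trial balance = -$1,055.07 (Sep)
Initial deposit = cushion − low point = $351.69 − (-$1,055.07) = $1,406.76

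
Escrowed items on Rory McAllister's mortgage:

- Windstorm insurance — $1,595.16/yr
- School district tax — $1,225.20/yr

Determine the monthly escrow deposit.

Windstorm insurance: $1,595.16 annually
School district tax: $1,225.20 annually
Annual escrow total = $1,595.16 + $1,225.20 = $2,820.36
Per month = $2,820.36 ÷ 12 = $235.03

$235.03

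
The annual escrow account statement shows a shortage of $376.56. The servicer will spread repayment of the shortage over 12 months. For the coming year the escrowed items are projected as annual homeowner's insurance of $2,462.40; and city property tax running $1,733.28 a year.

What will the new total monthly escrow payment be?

Homeowner's insurance: $2,462.40/yr
City property tax: $1,733.28/yr
Yearly total = $4,195.68
Monthly = $4,195.68 ÷ 12 = $349.64
Shortage spread = $376.56 / 12 = $31.38/mo
Adjusted monthly = $349.64 + $31.38 = $381.02

$381.02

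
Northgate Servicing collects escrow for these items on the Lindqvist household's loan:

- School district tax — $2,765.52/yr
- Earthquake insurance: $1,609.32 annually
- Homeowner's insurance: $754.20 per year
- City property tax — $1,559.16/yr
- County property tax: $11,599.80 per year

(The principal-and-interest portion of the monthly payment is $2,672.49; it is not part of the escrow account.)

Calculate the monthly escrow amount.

School district tax — $2,765.52 annually
Earthquake insurance — $1,609.32 annually
Homeowner's insurance — $754.20 annually
City property tax — $1,559.16 annually
County property tax — $11,599.80 annually
Annual escrow total = $2,765.52 + $1,609.32 + $754.20 + $1,559.16 + $11,599.80 = $18,288.00
Base monthly escrow = $18,288.00 ÷ 12 = $1,524.00

$1,524.00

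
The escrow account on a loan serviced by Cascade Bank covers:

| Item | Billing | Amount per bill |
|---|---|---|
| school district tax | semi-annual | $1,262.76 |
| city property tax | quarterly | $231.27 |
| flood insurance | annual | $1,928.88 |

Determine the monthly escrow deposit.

$448.29

School district tax: $1,262.76 × 2 = $2,525.52 annually
City property tax: $231.27 × 4 = $925.08 annually
Flood insurance: $1,928.88 annually
Total per year = $5,379.48
Base monthly escrow = $5,379.48 / 12 = $448.29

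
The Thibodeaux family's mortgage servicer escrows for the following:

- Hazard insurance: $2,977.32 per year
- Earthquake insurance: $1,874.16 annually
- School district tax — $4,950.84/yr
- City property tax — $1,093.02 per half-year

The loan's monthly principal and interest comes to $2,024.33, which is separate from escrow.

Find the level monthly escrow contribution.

$999.03

Hazard insurance: $2,977.32 annually
Earthquake insurance: $1,874.16 annually
School district tax: $4,950.84 annually
City property tax: $1,093.02 × 2 = $2,186.04 annually
Total annual escrow = $11,988.36
Monthly = $11,988.36 / 12 = $999.03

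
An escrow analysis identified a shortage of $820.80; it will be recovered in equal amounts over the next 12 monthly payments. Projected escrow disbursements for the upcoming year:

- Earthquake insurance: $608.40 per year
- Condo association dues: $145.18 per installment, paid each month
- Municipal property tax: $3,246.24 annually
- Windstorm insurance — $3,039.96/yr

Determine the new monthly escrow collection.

$788.13

Earthquake insurance: $608.40 annually
Condo association dues: $145.18 × 12 = $1,742.16 annually
Municipal property tax: $3,246.24 annually
Windstorm insurance: $3,039.96 annually
Total annual escrow = $608.40 + $1,742.16 + $3,246.24 + $3,039.96 = $8,636.76
Monthly = $8,636.76 ÷ 12 = $719.73
Shortage per month = $820.80 ÷ 12 = $68.40
Adjusted monthly = $719.73 + $68.40 = $788.13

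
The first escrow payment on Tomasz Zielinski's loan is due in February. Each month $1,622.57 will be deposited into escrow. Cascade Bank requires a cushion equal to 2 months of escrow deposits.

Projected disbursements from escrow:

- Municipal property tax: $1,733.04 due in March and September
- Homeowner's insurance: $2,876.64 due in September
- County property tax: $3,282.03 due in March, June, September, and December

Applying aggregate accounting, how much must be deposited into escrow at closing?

$6,453.39

Cushion = 2 × $1,622.57 = $3,245.14
Trial balance (start $0, +$1,622.57 each month, − disbursements):
  Feb: +$1,622.57 → $1,622.57
  Mar: +$1,622.57 − $5,015.07 → -$1,769.93
  Apr: +$1,622.57 → -$147.36
  May: +$1,622.57 → $1,475.21
  Jun: +$1,622.57 − $3,282.03 → -$184.25
  Jul: +$1,622.57 → $1,438.32
  Aug: +$1,622.57 → $3,060.89
  Sep: +$1,622.57 − $7,891.71 → -$3,208.25
  Oct: +$1,622.57 → -$1,585.68
  Nov: +$1,622.57 → $36.89
  Dec: +$1,622.57 − $3,282.03 → -$1,622.57
  Jan: +$1,622.57 → $0.00
Lowest trial balance = -$3,208.25 (Sep)
Initial deposit = cushion − low point = $3,245.14 − (-$3,208.25) = $6,453.39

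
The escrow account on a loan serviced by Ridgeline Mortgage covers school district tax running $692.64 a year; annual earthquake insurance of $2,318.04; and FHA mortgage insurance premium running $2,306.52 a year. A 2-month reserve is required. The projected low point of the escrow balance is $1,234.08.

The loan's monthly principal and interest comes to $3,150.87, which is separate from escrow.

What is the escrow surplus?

$347.88

School district tax: $692.64/yr
Earthquake insurance: $2,318.04/yr
FHA mortgage insurance premium: $2,306.52/yr
Yearly total = $692.64 + $2,318.04 + $2,306.52 = $5,317.20
Base monthly escrow = $5,317.20 / 12 = $443.10
Required reserve = 2 × $443.10 = $886.20
Surplus = $1,234.08 − $886.20 = $347.88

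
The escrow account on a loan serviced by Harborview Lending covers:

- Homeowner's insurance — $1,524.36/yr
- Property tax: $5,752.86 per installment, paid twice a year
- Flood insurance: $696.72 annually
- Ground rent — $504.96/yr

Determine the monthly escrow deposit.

$1,185.98

Homeowner's insurance: $1,524.36 per year
Property tax: $5,752.86 × 2 = $11,505.72 per year
Flood insurance: $696.72 per year
Ground rent: $504.96 per year
Combined annual = $1,524.36 + $11,505.72 + $696.72 + $504.96 = $14,231.76
Per month = $14,231.76 ÷ 12 = $1,185.98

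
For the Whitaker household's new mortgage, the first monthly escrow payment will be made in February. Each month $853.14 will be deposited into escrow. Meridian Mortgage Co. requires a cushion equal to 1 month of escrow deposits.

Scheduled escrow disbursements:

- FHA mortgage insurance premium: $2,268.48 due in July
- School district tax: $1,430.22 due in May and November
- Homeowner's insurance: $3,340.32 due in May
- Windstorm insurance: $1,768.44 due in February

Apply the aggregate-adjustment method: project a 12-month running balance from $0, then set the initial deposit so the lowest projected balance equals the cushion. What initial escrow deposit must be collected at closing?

Cushion = 1 × $853.14 = $853.14
Trial balance (start $0, +$853.14 each month, − disbursements):
  Feb: +$853.14 − $1,768.44 → -$915.30
  Mar: +$853.14 → -$62.16
  Apr: +$853.14 → $790.98
  May: +$853.14 − $4,770.54 → -$3,126.42
  Jun: +$853.14 → -$2,273.28
  Jul: +$853.14 − $2,268.48 → -$3,688.62
  Aug: +$853.14 → -$2,835.48
  Sep: +$853.14 → -$1,982.34
  Oct: +$853.14 → -$1,129.20
  Nov: +$853.14 − $1,430.22 → -$1,706.28
  Dec: +$853.14 → -$853.14
  Jan: +$853.14 → $0.00
Lowest trial balance = -$3,688.62 (Jul)
Initial deposit = cushion − low point = $853.14 − (-$3,688.62) = $4,541.76

$4,541.76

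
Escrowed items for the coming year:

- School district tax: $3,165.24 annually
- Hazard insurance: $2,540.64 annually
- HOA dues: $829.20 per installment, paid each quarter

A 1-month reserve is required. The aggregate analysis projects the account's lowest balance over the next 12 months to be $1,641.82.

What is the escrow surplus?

$889.93

School district tax = $3,165.24
Hazard insurance = $2,540.64
HOA dues = $829.20 × 4 = $3,316.80
Yearly total = $3,165.24 + $2,540.64 + $3,316.80 = $9,022.68
Monthly escrow = $9,022.68 / 12 = $751.89
Cushion = 1 × $751.89 = $751.89
Excess over cushion: $1,641.82 − $751.89 = $889.93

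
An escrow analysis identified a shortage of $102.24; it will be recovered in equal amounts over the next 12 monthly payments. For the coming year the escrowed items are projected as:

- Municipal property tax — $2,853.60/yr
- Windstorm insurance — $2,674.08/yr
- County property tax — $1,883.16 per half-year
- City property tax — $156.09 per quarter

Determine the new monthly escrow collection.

$835.05

Municipal property tax — $2,853.60 per year
Windstorm insurance — $2,674.08 per year
County property tax — $1,883.16 × 2 = $3,766.32 per year
City property tax — $156.09 × 4 = $624.36 per year
Total per year = $9,918.36
Monthly escrow = $9,918.36 / 12 = $826.53
Shortage per month = $102.24 / 12 = $8.52
Adjusted monthly = $826.53 + $8.52 = $835.05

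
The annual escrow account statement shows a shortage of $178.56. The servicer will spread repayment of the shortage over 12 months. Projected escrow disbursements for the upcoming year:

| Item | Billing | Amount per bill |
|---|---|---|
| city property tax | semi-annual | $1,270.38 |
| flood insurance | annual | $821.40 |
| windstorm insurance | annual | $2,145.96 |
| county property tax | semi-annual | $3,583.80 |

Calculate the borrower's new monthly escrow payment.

$1,071.19

City property tax = $1,270.38 × 2 = $2,540.76 per year
Flood insurance = $821.40 per year
Windstorm insurance = $2,145.96 per year
County property tax = $3,583.80 × 2 = $7,167.60 per year
Total annual escrow = $2,540.76 + $821.40 + $2,145.96 + $7,167.60 = $12,675.72
Base monthly escrow = $12,675.72 ÷ 12 = $1,056.31
Monthly shortage recovery: $178.56 / 12 = $14.88
New monthly escrow = $1,056.31 + $14.88 = $1,071.19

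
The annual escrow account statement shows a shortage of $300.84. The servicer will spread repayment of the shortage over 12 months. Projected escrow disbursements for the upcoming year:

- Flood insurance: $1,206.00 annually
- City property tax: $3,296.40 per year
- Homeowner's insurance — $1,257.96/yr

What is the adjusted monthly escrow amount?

$505.10

Flood insurance = $1,206.00 per year
City property tax = $3,296.40 per year
Homeowner's insurance = $1,257.96 per year
Total annual escrow = $1,206.00 + $3,296.40 + $1,257.96 = $5,760.36
Monthly escrow = $5,760.36 ÷ 12 = $480.03
Shortage per month = $300.84 ÷ 12 = $25.07
Adjusted monthly = $480.03 + $25.07 = $505.10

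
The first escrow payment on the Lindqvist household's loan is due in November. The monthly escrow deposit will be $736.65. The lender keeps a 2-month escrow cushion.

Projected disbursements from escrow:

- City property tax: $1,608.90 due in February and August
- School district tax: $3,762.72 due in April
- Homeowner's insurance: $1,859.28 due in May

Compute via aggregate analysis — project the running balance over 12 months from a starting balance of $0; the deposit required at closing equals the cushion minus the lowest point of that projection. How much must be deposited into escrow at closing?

$3,547.65

Cushion = 2 × $736.65 = $1,473.30
Trial balance (start $0, +$736.65 each month, − disbursements):
  Nov: +$736.65 → $736.65
  Dec: +$736.65 → $1,473.30
  Jan: +$736.65 → $2,209.95
  Feb: +$736.65 − $1,608.90 → $1,337.70
  Mar: +$736.65 → $2,074.35
  Apr: +$736.65 − $3,762.72 → -$951.72
  May: +$736.65 − $1,859.28 → -$2,074.35
  Jun: +$736.65 → -$1,337.70
  Jul: +$736.65 → -$601.05
  Aug: +$736.65 − $1,608.90 → -$1,473.30
  Sep: +$736.65 → -$736.65
  Oct: +$736.65 → $0.00
Lowest trial balance = -$2,074.35 (May)
Initial deposit = cushion − low point = $1,473.30 − (-$2,074.35) = $3,547.65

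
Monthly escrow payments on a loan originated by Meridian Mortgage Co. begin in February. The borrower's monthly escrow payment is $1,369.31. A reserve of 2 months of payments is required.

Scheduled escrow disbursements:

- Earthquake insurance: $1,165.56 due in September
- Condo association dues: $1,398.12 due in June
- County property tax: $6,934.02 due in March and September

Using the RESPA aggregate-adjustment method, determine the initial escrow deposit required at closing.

$8,215.86

Cushion = 2 × $1,369.31 = $2,738.62
Trial balance (start $0, +$1,369.31 each month, − disbursements):
  Feb: +$1,369.31 → $1,369.31
  Mar: +$1,369.31 − $6,934.02 → -$4,195.40
  Apr: +$1,369.31 → -$2,826.09
  May: +$1,369.31 → -$1,456.78
  Jun: +$1,369.31 − $1,398.12 → -$1,485.59
  Jul: +$1,369.31 → -$116.28
  Aug: +$1,369.31 → $1,253.03
  Sep: +$1,369.31 − $8,099.58 → -$5,477.24
  Oct: +$1,369.31 → -$4,107.93
  Nov: +$1,369.31 → -$2,738.62
  Dec: +$1,369.31 → -$1,369.31
  Jan: +$1,369.31 → $0.00
Lowest trial balance = -$5,477.24 (Sep)
Initial deposit = cushion − low point = $2,738.62 − (-$5,477.24) = $8,215.86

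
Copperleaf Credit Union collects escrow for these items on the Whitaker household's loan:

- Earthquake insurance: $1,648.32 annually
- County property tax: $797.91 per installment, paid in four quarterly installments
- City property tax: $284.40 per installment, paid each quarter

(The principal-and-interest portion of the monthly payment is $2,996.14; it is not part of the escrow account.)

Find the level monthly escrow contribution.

$498.13

Earthquake insurance = $1,648.32 annually
County property tax = $797.91 × 4 = $3,191.64 annually
City property tax = $284.40 × 4 = $1,137.60 annually
Combined annual = $5,977.56
Per month = $5,977.56 ÷ 12 = $498.13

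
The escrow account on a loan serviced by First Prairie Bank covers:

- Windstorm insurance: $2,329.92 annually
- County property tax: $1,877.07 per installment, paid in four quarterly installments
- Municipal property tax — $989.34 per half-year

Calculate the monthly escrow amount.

Windstorm insurance: $2,329.92/yr
County property tax: $1,877.07 × 4 = $7,508.28/yr
Municipal property tax: $989.34 × 2 = $1,978.68/yr
Annual escrow total = $2,329.92 + $7,508.28 + $1,978.68 = $11,816.88
Monthly = $11,816.88 ÷ 12 = $984.74

$984.74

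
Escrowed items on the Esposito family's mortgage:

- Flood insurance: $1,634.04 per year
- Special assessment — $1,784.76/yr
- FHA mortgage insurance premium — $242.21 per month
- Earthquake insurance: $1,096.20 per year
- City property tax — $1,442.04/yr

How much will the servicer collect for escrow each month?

$738.63

Flood insurance — $1,634.04 annually
Special assessment — $1,784.76 annually
FHA mortgage insurance premium — $242.21 × 12 = $2,906.52 annually
Earthquake insurance — $1,096.20 annually
City property tax — $1,442.04 annually
Total annual escrow = $1,634.04 + $1,784.76 + $2,906.52 + $1,096.20 + $1,442.04 = $8,863.56
Per month = $8,863.56 ÷ 12 = $738.63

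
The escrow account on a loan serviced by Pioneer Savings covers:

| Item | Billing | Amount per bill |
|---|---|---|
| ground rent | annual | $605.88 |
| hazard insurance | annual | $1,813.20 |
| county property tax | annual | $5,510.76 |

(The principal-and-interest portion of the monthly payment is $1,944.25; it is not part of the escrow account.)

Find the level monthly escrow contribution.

$660.82

Ground rent — $605.88 per year
Hazard insurance — $1,813.20 per year
County property tax — $5,510.76 per year
Total per year = $7,929.84
Per month = $7,929.84 / 12 = $660.82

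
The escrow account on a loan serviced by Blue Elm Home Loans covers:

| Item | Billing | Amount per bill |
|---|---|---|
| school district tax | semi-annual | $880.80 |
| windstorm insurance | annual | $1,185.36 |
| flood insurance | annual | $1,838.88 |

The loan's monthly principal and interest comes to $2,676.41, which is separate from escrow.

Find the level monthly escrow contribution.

School district tax = $880.80 × 2 = $1,761.60
Windstorm insurance = $1,185.36
Flood insurance = $1,838.88
Total annual escrow = $1,761.60 + $1,185.36 + $1,838.88 = $4,785.84
Monthly = $4,785.84 / 12 = $398.82

$398.82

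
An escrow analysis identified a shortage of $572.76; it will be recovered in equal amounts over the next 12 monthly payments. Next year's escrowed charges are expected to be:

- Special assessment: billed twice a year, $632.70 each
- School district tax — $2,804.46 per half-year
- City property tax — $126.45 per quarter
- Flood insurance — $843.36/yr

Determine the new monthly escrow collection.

$733.02

Special assessment: $632.70 × 2 = $1,265.40/yr
School district tax: $2,804.46 × 2 = $5,608.92/yr
City property tax: $126.45 × 4 = $505.80/yr
Flood insurance: $843.36/yr
Combined annual = $8,223.48
Per month = $8,223.48 ÷ 12 = $685.29
Monthly shortage recovery: $572.76 ÷ 12 = $47.73
New monthly escrow = $685.29 + $47.73 = $733.02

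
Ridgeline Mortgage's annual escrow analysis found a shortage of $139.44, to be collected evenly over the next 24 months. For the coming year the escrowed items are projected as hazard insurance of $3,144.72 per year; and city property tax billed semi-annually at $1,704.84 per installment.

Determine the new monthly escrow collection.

$552.01

Hazard insurance — $3,144.72
City property tax — $1,704.84 × 2 = $3,409.68
Total per year = $3,144.72 + $3,409.68 = $6,554.40
Monthly = $6,554.40 / 12 = $546.20
Monthly shortage recovery: $139.44 ÷ 24 = $5.81
Adjusted monthly = $546.20 + $5.81 = $552.01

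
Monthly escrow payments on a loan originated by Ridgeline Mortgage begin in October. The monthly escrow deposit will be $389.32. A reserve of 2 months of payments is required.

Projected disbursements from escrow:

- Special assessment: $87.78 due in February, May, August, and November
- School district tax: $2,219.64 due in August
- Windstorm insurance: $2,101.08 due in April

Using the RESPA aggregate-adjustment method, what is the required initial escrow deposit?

Cushion = 2 × $389.32 = $778.64
Trial balance (start $0, +$389.32 each month, − disbursements):
  Oct: +$389.32 → $389.32
  Nov: +$389.32 − $87.78 → $690.86
  Dec: +$389.32 → $1,080.18
  Jan: +$389.32 → $1,469.50
  Feb: +$389.32 − $87.78 → $1,771.04
  Mar: +$389.32 → $2,160.36
  Apr: +$389.32 − $2,101.08 → $448.60
  May: +$389.32 − $87.78 → $750.14
  Jun: +$389.32 → $1,139.46
  Jul: +$389.32 → $1,528.78
  Aug: +$389.32 − $2,307.42 → -$389.32
  Sep: +$389.32 → $0.00
Lowest trial balance = -$389.32 (Aug)
Initial deposit = cushion − low point = $778.64 − (-$389.32) = $1,167.96

$1,167.96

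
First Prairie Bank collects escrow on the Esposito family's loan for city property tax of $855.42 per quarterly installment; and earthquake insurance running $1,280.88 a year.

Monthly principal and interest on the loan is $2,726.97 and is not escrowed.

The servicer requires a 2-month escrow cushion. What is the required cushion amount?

$783.76

City property tax = $855.42 × 4 = $3,421.68/yr
Earthquake insurance = $1,280.88/yr
Total annual escrow = $4,702.56
Monthly = $4,702.56 ÷ 12 = $391.88
Required cushion = 2 × $391.88 = $783.76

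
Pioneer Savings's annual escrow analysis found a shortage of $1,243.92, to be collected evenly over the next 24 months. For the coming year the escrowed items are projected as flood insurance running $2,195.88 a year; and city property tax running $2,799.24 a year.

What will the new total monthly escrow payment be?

$468.09

Flood insurance: $2,195.88
City property tax: $2,799.24
Total per year = $4,995.12
Monthly = $4,995.12 ÷ 12 = $416.26
Monthly shortage recovery: $1,243.92 / 24 = $51.83
New monthly escrow = $416.26 + $51.83 = $468.09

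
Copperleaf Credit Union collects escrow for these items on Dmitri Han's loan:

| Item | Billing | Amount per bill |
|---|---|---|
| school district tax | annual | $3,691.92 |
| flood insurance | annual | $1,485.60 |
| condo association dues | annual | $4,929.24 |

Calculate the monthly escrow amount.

School district tax = $3,691.92 annually
Flood insurance = $1,485.60 annually
Condo association dues = $4,929.24 annually
Combined annual = $10,106.76
Per month = $10,106.76 / 12 = $842.23

$842.23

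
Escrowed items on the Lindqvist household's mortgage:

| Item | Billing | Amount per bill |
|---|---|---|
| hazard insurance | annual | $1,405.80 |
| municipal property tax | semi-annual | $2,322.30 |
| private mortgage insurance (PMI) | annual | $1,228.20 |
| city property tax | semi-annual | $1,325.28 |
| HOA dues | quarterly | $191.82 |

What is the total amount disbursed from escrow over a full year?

Hazard insurance = $1,405.80 per year
Municipal property tax = $2,322.30 × 2 = $4,644.60 per year
Private mortgage insurance (PMI) = $1,228.20 per year
City property tax = $1,325.28 × 2 = $2,650.56 per year
HOA dues = $191.82 × 4 = $767.28 per year
Total per year = $10,696.44

$10,696.44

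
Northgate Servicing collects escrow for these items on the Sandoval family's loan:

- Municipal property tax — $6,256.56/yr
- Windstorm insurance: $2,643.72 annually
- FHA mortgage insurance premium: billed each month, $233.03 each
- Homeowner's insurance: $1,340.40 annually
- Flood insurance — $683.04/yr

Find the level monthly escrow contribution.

$1,143.34

Municipal property tax: $6,256.56 per year
Windstorm insurance: $2,643.72 per year
FHA mortgage insurance premium: $233.03 × 12 = $2,796.36 per year
Homeowner's insurance: $1,340.40 per year
Flood insurance: $683.04 per year
Combined annual = $13,720.08
Base monthly escrow = $13,720.08 ÷ 12 = $1,143.34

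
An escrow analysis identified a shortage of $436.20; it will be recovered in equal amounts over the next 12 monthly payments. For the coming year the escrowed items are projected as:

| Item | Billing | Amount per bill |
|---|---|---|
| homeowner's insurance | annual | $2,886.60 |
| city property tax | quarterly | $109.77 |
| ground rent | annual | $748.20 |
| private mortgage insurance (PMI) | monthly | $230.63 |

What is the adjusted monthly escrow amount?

Homeowner's insurance — $2,886.60 annually
City property tax — $109.77 × 4 = $439.08 annually
Ground rent — $748.20 annually
Private mortgage insurance (PMI) — $230.63 × 12 = $2,767.56 annually
Yearly total = $6,841.44
Monthly escrow = $6,841.44 ÷ 12 = $570.12
Shortage spread = $436.20 ÷ 12 = $36.35/mo
New monthly escrow = $570.12 + $36.35 = $606.47

$606.47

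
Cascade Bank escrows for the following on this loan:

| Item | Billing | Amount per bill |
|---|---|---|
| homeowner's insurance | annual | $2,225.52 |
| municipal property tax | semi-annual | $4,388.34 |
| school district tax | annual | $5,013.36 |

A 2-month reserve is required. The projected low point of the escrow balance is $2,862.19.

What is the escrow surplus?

Homeowner's insurance = $2,225.52 annually
Municipal property tax = $4,388.34 × 2 = $8,776.68 annually
School district tax = $5,013.36 annually
Total per year = $2,225.52 + $8,776.68 + $5,013.36 = $16,015.56
Base monthly escrow = $16,015.56 ÷ 12 = $1,334.63
Required cushion = 2 × $1,334.63 = $2,669.26
Surplus = $2,862.19 − $2,669.26 = $192.93

$192.93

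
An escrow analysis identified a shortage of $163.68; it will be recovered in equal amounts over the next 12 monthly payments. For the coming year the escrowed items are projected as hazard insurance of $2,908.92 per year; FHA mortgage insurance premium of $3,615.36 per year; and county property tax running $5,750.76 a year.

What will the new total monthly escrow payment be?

$1,036.56

Hazard insurance: $2,908.92 per year
FHA mortgage insurance premium: $3,615.36 per year
County property tax: $5,750.76 per year
Combined annual = $12,275.04
Monthly = $12,275.04 ÷ 12 = $1,022.92
Shortage spread = $163.68 / 12 = $13.64/mo
Adjusted monthly = $1,022.92 + $13.64 = $1,036.56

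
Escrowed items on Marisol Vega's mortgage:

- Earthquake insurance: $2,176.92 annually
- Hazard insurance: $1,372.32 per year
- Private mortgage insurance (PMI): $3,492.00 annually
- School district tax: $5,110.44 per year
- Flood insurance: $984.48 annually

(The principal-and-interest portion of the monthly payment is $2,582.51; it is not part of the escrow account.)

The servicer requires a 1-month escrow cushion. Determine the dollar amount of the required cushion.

Earthquake insurance = $2,176.92 per year
Hazard insurance = $1,372.32 per year
Private mortgage insurance (PMI) = $3,492.00 per year
School district tax = $5,110.44 per year
Flood insurance = $984.48 per year
Total annual escrow = $2,176.92 + $1,372.32 + $3,492.00 + $5,110.44 + $984.48 = $13,136.16
Base monthly escrow = $13,136.16 / 12 = $1,094.68
Reserve = 1 × $1,094.68 = $1,094.68

$1,094.68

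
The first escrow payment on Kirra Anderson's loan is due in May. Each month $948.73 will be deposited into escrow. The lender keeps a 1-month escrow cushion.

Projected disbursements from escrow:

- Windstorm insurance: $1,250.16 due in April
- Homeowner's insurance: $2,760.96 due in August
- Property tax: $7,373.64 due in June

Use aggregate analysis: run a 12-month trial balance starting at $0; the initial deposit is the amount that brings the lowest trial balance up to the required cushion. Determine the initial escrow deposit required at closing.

Cushion = 1 × $948.73 = $948.73
Trial balance (start $0, +$948.73 each month, − disbursements):
  May: +$948.73 → $948.73
  Jun: +$948.73 − $7,373.64 → -$5,476.18
  Jul: +$948.73 → -$4,527.45
  Aug: +$948.73 − $2,760.96 → -$6,339.68
  Sep: +$948.73 → -$5,390.95
  Oct: +$948.73 → -$4,442.22
  Nov: +$948.73 → -$3,493.49
  Dec: +$948.73 → -$2,544.76
  Jan: +$948.73 → -$1,596.03
  Feb: +$948.73 → -$647.30
  Mar: +$948.73 → $301.43
  Apr: +$948.73 − $1,250.16 → $0.00
Lowest trial balance = -$6,339.68 (Aug)
Initial deposit = cushion − low point = $948.73 − (-$6,339.68) = $7,288.41

$7,288.41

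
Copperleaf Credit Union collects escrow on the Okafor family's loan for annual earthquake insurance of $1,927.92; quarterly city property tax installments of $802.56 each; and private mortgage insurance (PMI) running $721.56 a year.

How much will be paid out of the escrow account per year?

$5,859.72

Earthquake insurance = $1,927.92 per year
City property tax = $802.56 × 4 = $3,210.24 per year
Private mortgage insurance (PMI) = $721.56 per year
Annual escrow total = $1,927.92 + $3,210.24 + $721.56 = $5,859.72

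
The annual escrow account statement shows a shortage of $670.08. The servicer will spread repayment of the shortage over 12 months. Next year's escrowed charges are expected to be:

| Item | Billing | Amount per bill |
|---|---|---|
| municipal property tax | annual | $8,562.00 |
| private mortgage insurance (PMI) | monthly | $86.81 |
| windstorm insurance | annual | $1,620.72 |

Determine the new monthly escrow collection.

$991.21

Municipal property tax — $8,562.00 per year
Private mortgage insurance (PMI) — $86.81 × 12 = $1,041.72 per year
Windstorm insurance — $1,620.72 per year
Annual escrow total = $8,562.00 + $1,041.72 + $1,620.72 = $11,224.44
Per month = $11,224.44 / 12 = $935.37
Monthly shortage recovery: $670.08 / 12 = $55.84
New monthly escrow = $935.37 + $55.84 = $991.21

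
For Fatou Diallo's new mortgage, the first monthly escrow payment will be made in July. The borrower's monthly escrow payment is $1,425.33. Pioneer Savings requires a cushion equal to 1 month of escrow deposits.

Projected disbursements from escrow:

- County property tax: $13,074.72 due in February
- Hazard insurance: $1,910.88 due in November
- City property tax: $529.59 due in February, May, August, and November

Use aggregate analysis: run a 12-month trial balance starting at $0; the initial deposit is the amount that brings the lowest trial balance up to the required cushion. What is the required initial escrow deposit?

$6,597.06

Cushion = 1 × $1,425.33 = $1,425.33
Trial balance (start $0, +$1,425.33 each month, − disbursements):
  Jul: +$1,425.33 → $1,425.33
  Aug: +$1,425.33 − $529.59 → $2,321.07
  Sep: +$1,425.33 → $3,746.40
  Oct: +$1,425.33 → $5,171.73
  Nov: +$1,425.33 − $2,440.47 → $4,156.59
  Dec: +$1,425.33 → $5,581.92
  Jan: +$1,425.33 → $7,007.25
  Feb: +$1,425.33 − $13,604.31 → -$5,171.73
  Mar: +$1,425.33 → -$3,746.40
  Apr: +$1,425.33 → -$2,321.07
  May: +$1,425.33 − $529.59 → -$1,425.33
  Jun: +$1,425.33 → $0.00
Lowest trial balance = -$5,171.73 (Feb)
Initial deposit = cushion − low point = $1,425.33 − (-$5,171.73) = $6,597.06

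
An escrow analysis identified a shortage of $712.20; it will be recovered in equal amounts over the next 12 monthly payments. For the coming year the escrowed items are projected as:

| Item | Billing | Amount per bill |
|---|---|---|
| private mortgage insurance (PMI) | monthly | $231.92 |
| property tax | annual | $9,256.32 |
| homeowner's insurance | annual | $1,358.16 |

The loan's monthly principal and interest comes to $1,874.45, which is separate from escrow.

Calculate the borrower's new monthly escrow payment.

Private mortgage insurance (PMI) = $231.92 × 12 = $2,783.04 annually
Property tax = $9,256.32 annually
Homeowner's insurance = $1,358.16 annually
Yearly total = $2,783.04 + $9,256.32 + $1,358.16 = $13,397.52
Monthly = $13,397.52 / 12 = $1,116.46
Shortage spread = $712.20 / 12 = $59.35/mo
Adjusted monthly = $1,116.46 + $59.35 = $1,175.81

$1,175.81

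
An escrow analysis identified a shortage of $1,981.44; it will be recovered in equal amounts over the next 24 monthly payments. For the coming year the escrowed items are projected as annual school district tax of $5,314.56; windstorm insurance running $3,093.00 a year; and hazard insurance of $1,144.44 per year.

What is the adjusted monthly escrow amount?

$878.56

School district tax — $5,314.56 per year
Windstorm insurance — $3,093.00 per year
Hazard insurance — $1,144.44 per year
Total annual escrow = $9,552.00
Per month = $9,552.00 / 12 = $796.00
Shortage spread = $1,981.44 / 24 = $82.56/mo
Adjusted monthly = $796.00 + $82.56 = $878.56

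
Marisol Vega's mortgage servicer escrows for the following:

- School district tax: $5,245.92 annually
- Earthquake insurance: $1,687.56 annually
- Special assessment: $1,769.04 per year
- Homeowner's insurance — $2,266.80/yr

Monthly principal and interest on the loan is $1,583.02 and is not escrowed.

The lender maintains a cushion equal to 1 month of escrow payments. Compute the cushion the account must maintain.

$914.11

School district tax = $5,245.92 per year
Earthquake insurance = $1,687.56 per year
Special assessment = $1,769.04 per year
Homeowner's insurance = $2,266.80 per year
Annual escrow total = $10,969.32
Monthly escrow = $10,969.32 / 12 = $914.11
Required cushion = 1 × $914.11 = $914.11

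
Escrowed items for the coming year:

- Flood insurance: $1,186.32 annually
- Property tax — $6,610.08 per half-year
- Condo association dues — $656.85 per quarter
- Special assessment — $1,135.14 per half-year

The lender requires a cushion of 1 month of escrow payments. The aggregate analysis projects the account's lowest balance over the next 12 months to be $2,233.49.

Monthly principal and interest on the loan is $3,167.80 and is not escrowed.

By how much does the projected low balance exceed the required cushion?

Flood insurance: $1,186.32 per year
Property tax: $6,610.08 × 2 = $13,220.16 per year
Condo association dues: $656.85 × 4 = $2,627.40 per year
Special assessment: $1,135.14 × 2 = $2,270.28 per year
Total annual escrow = $1,186.32 + $13,220.16 + $2,627.40 + $2,270.28 = $19,304.16
Monthly = $19,304.16 / 12 = $1,608.68
Cushion = 1 × $1,608.68 = $1,608.68
Surplus = $2,233.49 − $1,608.68 = $624.81

$624.81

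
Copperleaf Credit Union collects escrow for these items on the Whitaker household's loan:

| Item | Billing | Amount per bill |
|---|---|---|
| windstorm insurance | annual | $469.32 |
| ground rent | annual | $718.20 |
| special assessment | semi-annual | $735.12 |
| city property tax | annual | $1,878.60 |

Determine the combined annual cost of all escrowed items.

Windstorm insurance = $469.32 annually
Ground rent = $718.20 annually
Special assessment = $735.12 × 2 = $1,470.24 annually
City property tax = $1,878.60 annually
Yearly total = $4,536.36

$4,536.36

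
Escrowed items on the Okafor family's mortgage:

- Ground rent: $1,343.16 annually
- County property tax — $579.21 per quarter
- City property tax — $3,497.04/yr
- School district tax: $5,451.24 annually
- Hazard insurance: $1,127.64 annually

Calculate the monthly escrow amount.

$1,144.66

Ground rent: $1,343.16
County property tax: $579.21 × 4 = $2,316.84
City property tax: $3,497.04
School district tax: $5,451.24
Hazard insurance: $1,127.64
Annual escrow total = $13,735.92
Per month = $13,735.92 / 12 = $1,144.66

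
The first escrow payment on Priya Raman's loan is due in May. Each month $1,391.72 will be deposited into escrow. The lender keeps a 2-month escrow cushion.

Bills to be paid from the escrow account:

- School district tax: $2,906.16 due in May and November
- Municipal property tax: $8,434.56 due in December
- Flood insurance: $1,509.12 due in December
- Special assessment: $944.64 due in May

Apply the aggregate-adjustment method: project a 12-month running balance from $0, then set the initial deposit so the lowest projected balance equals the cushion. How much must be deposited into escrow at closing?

$8,350.32

Cushion = 2 × $1,391.72 = $2,783.44
Trial balance (start $0, +$1,391.72 each month, − disbursements):
  May: +$1,391.72 − $3,850.80 → -$2,459.08
  Jun: +$1,391.72 → -$1,067.36
  Jul: +$1,391.72 → $324.36
  Aug: +$1,391.72 → $1,716.08
  Sep: +$1,391.72 → $3,107.80
  Oct: +$1,391.72 → $4,499.52
  Nov: +$1,391.72 − $2,906.16 → $2,985.08
  Dec: +$1,391.72 − $9,943.68 → -$5,566.88
  Jan: +$1,391.72 → -$4,175.16
  Feb: +$1,391.72 → -$2,783.44
  Mar: +$1,391.72 → -$1,391.72
  Apr: +$1,391.72 → $0.00
Lowest trial balance = -$5,566.88 (Dec)
Initial deposit = cushion − low point = $2,783.44 − (-$5,566.88) = $8,350.32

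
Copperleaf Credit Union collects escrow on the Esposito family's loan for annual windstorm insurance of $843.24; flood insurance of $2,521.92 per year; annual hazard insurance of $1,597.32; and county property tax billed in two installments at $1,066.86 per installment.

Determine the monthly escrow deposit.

$591.35

Windstorm insurance — $843.24 annually
Flood insurance — $2,521.92 annually
Hazard insurance — $1,597.32 annually
County property tax — $1,066.86 × 2 = $2,133.72 annually
Annual escrow total = $843.24 + $2,521.92 + $1,597.32 + $2,133.72 = $7,096.20
Per month = $7,096.20 / 12 = $591.35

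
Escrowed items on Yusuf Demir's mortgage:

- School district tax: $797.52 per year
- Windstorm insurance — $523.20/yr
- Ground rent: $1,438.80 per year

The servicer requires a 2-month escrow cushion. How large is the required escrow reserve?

$459.92

School district tax = $797.52 per year
Windstorm insurance = $523.20 per year
Ground rent = $1,438.80 per year
Annual escrow total = $2,759.52
Monthly = $2,759.52 / 12 = $229.96
Required cushion = 2 × $229.96 = $459.92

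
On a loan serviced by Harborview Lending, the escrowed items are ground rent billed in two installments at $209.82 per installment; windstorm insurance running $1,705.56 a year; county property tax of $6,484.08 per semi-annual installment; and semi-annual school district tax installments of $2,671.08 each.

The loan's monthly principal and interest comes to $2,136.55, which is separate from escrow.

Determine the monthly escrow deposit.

Ground rent: $209.82 × 2 = $419.64/yr
Windstorm insurance: $1,705.56/yr
County property tax: $6,484.08 × 2 = $12,968.16/yr
School district tax: $2,671.08 × 2 = $5,342.16/yr
Total per year = $20,435.52
Monthly = $20,435.52 ÷ 12 = $1,702.96

$1,702.96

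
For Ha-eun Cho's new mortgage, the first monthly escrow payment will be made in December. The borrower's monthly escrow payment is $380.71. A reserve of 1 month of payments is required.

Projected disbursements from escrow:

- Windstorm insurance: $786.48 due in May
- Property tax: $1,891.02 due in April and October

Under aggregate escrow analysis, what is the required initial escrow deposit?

Cushion = 1 × $380.71 = $380.71
Trial balance (start $0, +$380.71 each month, − disbursements):
  Dec: +$380.71 → $380.71
  Jan: +$380.71 → $761.42
  Feb: +$380.71 → $1,142.13
  Mar: +$380.71 → $1,522.84
  Apr: +$380.71 − $1,891.02 → $12.53
  May: +$380.71 − $786.48 → -$393.24
  Jun: +$380.71 → -$12.53
  Jul: +$380.71 → $368.18
  Aug: +$380.71 → $748.89
  Sep: +$380.71 → $1,129.60
  Oct: +$380.71 − $1,891.02 → -$380.71
  Nov: +$380.71 → $0.00
Lowest trial balance = -$393.24 (May)
Initial deposit = cushion − low point = $380.71 − (-$393.24) = $773.95

$773.95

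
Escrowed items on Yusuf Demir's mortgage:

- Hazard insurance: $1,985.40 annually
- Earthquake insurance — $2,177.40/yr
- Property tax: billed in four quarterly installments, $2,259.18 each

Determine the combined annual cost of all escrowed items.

Hazard insurance: $1,985.40/yr
Earthquake insurance: $2,177.40/yr
Property tax: $2,259.18 × 4 = $9,036.72/yr
Yearly total = $13,199.52

$13,199.52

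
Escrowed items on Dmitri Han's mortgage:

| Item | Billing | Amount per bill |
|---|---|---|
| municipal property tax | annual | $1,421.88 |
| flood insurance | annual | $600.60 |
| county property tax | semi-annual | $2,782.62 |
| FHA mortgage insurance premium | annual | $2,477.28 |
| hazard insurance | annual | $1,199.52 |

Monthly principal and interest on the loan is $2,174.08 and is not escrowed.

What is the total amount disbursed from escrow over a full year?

$11,264.52

Municipal property tax — $1,421.88/yr
Flood insurance — $600.60/yr
County property tax — $2,782.62 × 2 = $5,565.24/yr
FHA mortgage insurance premium — $2,477.28/yr
Hazard insurance — $1,199.52/yr
Annual escrow total = $1,421.88 + $600.60 + $5,565.24 + $2,477.28 + $1,199.52 = $11,264.52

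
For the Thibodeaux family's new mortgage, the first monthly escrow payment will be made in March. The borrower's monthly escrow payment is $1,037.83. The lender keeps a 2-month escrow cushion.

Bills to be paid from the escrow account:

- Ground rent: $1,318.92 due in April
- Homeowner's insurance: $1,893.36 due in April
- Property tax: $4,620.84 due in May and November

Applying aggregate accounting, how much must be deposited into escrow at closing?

Cushion = 2 × $1,037.83 = $2,075.66
Trial balance (start $0, +$1,037.83 each month, − disbursements):
  Mar: +$1,037.83 → $1,037.83
  Apr: +$1,037.83 − $3,212.28 → -$1,136.62
  May: +$1,037.83 − $4,620.84 → -$4,719.63
  Jun: +$1,037.83 → -$3,681.80
  Jul: +$1,037.83 → -$2,643.97
  Aug: +$1,037.83 → -$1,606.14
  Sep: +$1,037.83 → -$568.31
  Oct: +$1,037.83 → $469.52
  Nov: +$1,037.83 − $4,620.84 → -$3,113.49
  Dec: +$1,037.83 → -$2,075.66
  Jan: +$1,037.83 → -$1,037.83
  Feb: +$1,037.83 → $0.00
Lowest trial balance = -$4,719.63 (May)
Initial deposit = cushion − low point = $2,075.66 − (-$4,719.63) = $6,795.29

$6,795.29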